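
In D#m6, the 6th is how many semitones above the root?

9

D#m6: D# F# A# B#.
D# to B# is a major sixth: 9 semitones.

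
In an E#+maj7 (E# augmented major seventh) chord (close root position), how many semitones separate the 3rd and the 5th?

Spelling the chord: E#-G##-B##-D##.
G## to B## is a major third: 4 semitones.

4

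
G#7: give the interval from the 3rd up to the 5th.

minor third

G#7 (G# dominant seventh) is spelled G#-B#-D#-F#.
The 3rd is B# and the 5th is D#.
From B# to D#: 3 semitones over a third = minor.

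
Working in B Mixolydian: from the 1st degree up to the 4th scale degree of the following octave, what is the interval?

Spelling B Mixolydian: B C♯ D♯ E F♯ G♯ A.
The 1st degree is B and the scale degree 4 (up an octave) is E.
Counting 11 letters and 17 half steps from B gives a perfect eleventh.

perfect 11th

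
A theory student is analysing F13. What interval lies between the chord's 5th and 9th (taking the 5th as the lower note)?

Spelling the chord: F A C Eb G D.
The 5th is C and the 9th is G.
Counting 5 letters and 7 half steps from C gives a perfect fifth.

perfect fifth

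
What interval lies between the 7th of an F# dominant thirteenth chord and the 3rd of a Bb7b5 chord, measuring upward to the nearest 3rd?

minor 7th

The 7th of F# dominant thirteenth is E; the 3rd of Bb7b5 is D.
From E to D: 10 semitones over a seventh = minor.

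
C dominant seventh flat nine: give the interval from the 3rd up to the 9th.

diminished seventh

C7b9: C E G Bb Db.
The 3rd is E and the 9th is Db.
7 letter names make it a seventh; at 9 semitones (a whole step narrower than major) the quality is diminished.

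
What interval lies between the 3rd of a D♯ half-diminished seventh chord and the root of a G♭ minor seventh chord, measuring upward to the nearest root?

diminished second

D♯ half-diminished seventh has F♯ as its 3rd, and G♭ minor seventh has G♭ as its root.
F♯ up to G♭ is 0 semitones, a whole step narrower than a major second, so the interval is diminished.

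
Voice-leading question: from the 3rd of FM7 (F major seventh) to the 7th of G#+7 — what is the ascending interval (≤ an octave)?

M6

The 3rd of FM7 (F major seventh) is A; the 7th of G#+7 is F#.
A up to F# spans 6 letter names and 9 semitones — a major sixth.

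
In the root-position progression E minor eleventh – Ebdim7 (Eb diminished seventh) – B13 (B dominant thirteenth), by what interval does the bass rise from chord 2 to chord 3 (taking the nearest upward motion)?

augmented 5th

The roots are Eb and B.
From Eb to B: 8 semitones over a fifth = augmented.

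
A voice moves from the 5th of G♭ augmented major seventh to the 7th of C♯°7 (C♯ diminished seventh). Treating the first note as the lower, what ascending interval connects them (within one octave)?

minor sixth

The 5th of G♭ augmented major seventh is D; the 7th of C♯°7 (C♯ diminished seventh) is B♭.
6 letter names make it a sixth; at 8 semitones (a half step narrower than major) the quality is minor.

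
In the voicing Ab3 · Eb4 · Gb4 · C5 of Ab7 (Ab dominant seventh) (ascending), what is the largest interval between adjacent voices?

P5

Adjacent intervals: Ab3→Eb4 = perfect fifth; Eb4→Gb4 = minor third; Gb4→C5 = augmented fourth.
The largest is Ab3 to Eb4, a perfect fifth (7 semitones).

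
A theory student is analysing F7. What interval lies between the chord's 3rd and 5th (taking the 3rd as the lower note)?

m3

F7 is spelled F-A-C-E♭.
So we need the interval from A up to C.
3 letter names make it a third; at 3 semitones (a half step narrower than major) the quality is minor.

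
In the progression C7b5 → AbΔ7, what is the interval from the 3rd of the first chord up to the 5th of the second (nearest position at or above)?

C7b5 has E as its 3rd, and AbΔ7 has Eb as its 5th.
8 letter names make it an octave; at 11 semitones (a half step narrower than perfect) the quality is diminished.

diminished octave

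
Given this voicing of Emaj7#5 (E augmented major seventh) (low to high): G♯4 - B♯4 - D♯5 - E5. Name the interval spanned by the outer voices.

m6

The outer voices are G♯4 and E5.
From G♯ to E: 8 semitones over a sixth = minor.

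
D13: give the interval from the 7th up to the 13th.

major seventh

D dominant thirteenth is spelled D, F#, A, C, E, B.
So we need the interval from C up to B.
From C to B is 11 semitones, exactly the major seventh.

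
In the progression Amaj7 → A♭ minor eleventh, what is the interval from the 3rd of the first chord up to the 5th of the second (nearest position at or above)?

Amaj7 has C♯ as its 3rd, and A♭ minor eleventh has E♭ as its 5th.
3 letter names make it a third; at 2 semitones (a whole step narrower than major) the quality is diminished.

diminished third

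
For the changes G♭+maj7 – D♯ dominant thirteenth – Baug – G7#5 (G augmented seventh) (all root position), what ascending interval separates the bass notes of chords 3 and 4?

minor 6th

The roots are B and G.
B up to G is 8 semitones, a half step narrower than a major sixth, so the interval is minor.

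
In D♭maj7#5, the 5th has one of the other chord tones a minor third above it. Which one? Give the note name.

The chord tones of D♭maj7#5 are D♭ F A C.
The 5th is A. A minor third above A is C.
C is the chord's 7th.

C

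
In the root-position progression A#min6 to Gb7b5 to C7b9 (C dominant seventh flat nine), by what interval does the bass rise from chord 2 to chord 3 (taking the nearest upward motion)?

augmented fourth

The roots are Gb and C.
Gb up to C is 6 semitones, a half step wider than a perfect fourth, so the interval is augmented.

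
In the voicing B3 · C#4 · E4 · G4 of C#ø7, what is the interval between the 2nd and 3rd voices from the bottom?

minor third

Those voices are C#4 and E4.
From C# to E: 3 semitones over a third = minor.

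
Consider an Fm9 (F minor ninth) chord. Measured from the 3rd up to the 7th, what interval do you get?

P5

Fmin9 is spelled F-A♭-C-E♭-G.
That puts A♭ below E♭.
A♭ up to E♭ spans 5 letter names and 7 semitones — a perfect fifth.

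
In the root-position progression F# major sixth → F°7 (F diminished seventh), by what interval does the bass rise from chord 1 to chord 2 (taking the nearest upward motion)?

diminished octave

The roots are F# and F.
From F# to F: 11 semitones over an octave = diminished.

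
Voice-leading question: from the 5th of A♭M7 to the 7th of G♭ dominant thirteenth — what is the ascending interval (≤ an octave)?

The 5th of A♭M7 is E♭; the 7th of G♭ dominant thirteenth is F♭.
E♭ up to F♭ is 1 semitone, a half step narrower than a major second, so the interval is minor.

minor 2nd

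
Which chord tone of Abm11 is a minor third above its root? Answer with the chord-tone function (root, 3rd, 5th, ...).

The chord tones of Abm11 are Ab, Cb, Eb, Gb, Bb, Db.
The root is Ab. A minor third above Ab is Cb.
Cb is the chord's 3rd.

3rd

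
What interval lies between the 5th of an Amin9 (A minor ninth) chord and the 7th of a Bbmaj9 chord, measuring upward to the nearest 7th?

Amin9 (A minor ninth) has E as its 5th, and Bbmaj9 has A as its 7th.
E up to A spans 4 letter names and 5 semitones — a perfect fourth.

P4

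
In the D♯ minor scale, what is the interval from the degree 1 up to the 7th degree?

The scale runs D♯ E♯ F♯ G♯ A♯ B C♯.
So we need the interval from D♯ up to C♯.
From D♯ to C♯: 10 semitones over a seventh = minor.

minor 7th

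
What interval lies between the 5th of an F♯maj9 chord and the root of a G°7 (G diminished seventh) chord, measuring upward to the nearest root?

F♯maj9 has C♯ as its 5th, and G°7 (G diminished seventh) has G as its root.
5 letter names make it a fifth; at 6 semitones (a half step narrower than perfect) the quality is diminished.

diminished 5th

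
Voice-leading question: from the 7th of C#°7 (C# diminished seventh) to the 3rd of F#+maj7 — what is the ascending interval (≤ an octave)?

augmented seventh

C#°7 (C# diminished seventh) has Bb as its 7th, and F#+maj7 has A# as its 3rd.
From Bb to A#: 12 semitones over a seventh = augmented.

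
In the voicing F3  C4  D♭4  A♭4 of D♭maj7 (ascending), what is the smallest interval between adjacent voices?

Adjacent intervals: F3→C4 = perfect fifth; C4→D♭4 = minor second; D♭4→A♭4 = perfect fifth.
The smallest is C4 to D♭4, a minor second (1 semitone).

minor 2nd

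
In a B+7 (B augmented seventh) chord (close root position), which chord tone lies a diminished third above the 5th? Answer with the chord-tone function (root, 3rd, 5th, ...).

7th

B augmented seventh: B-D♯-F𝄪-A.
The 5th is F𝄪. A diminished third above F𝄪 is A.
A is the chord's 7th.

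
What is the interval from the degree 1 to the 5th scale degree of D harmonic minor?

The scale runs D E F G A Bb C#.
Degree 1 = D; 5th scale degree = A.
D up to A spans 5 letter names and 7 semitones — a perfect fifth.

perfect fifth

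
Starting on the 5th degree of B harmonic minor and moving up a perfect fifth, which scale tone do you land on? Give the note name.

The scale is B C# D E F# G A#.
The 5th degree is F#; a perfect fifth above that is C# — scale degree 2.

C#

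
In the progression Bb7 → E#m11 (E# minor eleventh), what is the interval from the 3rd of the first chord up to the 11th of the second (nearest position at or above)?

A5

The 3rd of Bb7 is D; the 11th of E#m11 (E# minor eleventh) is A#.
From D to A#: 8 semitones over a fifth = augmented.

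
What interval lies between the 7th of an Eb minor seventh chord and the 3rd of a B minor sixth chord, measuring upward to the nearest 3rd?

A1

Eb minor seventh has Db as its 7th, and B minor sixth has D as its 3rd.
1 letter names make it a unison; at 1 semitone (a half step wider than perfect) the quality is augmented.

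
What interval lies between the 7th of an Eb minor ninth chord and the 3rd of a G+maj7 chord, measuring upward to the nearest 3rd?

Eb minor ninth has Db as its 7th, and G+maj7 has B as its 3rd.
6 letter names make it a sixth; at 10 semitones (a half step wider than major) the quality is augmented.

augmented 6th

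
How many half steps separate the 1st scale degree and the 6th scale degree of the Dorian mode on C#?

The scale is C# D# E F# G# A# B.
C# up to A# is a major sixth — 9 semitones.

9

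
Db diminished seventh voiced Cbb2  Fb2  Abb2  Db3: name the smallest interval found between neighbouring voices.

m3

Adjacent intervals: Cbb2→Fb2 = augmented fourth; Fb2→Abb2 = minor third; Abb2→Db3 = augmented fourth.
The smallest is Fb2 to Abb2, a minor third (3 semitones).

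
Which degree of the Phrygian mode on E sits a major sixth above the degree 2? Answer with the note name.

The scale is E F G A B C D.
The degree 2 is F; a major sixth above that is D — scale degree 7.

D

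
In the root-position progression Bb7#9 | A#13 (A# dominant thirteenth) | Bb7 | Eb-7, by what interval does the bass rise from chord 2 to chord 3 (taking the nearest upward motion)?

The roots are A# and Bb.
From A# to Bb: 0 semitones over a second = diminished.

diminished second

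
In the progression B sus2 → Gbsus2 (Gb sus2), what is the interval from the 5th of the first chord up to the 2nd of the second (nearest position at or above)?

The 5th of B sus2 is F#; the 2nd of Gbsus2 (Gb sus2) is Ab.
F# up to Ab is 2 semitones, a whole step narrower than a major third, so the interval is diminished.

diminished third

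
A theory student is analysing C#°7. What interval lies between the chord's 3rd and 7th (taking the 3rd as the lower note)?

diminished fifth

C#°7 (C# diminished seventh): C# E G Bb.
That puts E below Bb.
5 letter names make it a fifth; at 6 semitones (a half step narrower than perfect) the quality is diminished.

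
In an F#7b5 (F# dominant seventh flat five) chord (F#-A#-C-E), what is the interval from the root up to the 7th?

Root = F#; 7th = E.
7 letter names make it a seventh; at 10 semitones (a half step narrower than major) the quality is minor.

minor seventh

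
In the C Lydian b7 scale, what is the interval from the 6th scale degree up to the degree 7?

minor 2nd

Spelling the C Lydian b7 scale: C D E F# G A Bb.
6th scale degree = A; 7th scale degree = Bb.
A up to Bb is 1 semitone, a half step narrower than a major second, so the interval is minor.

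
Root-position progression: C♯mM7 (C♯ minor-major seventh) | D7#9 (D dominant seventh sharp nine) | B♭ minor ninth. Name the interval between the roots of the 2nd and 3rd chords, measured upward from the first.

The roots are D and B♭.
From D to B♭: 8 semitones over a sixth = minor.

minor sixth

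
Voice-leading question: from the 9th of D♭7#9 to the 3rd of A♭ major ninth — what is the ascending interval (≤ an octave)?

The 9th of D♭7#9 is E; the 3rd of A♭ major ninth is C.
6 letter names make it a sixth; at 8 semitones (a half step narrower than major) the quality is minor.

minor sixth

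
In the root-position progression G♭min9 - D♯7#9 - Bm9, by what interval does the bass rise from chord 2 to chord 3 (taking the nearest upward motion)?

minor sixth

The roots are D♯ and B.
D♯ up to B is 8 semitones, a half step narrower than a major sixth, so the interval is minor.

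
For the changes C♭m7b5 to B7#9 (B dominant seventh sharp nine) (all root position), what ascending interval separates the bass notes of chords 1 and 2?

augmented seventh

The roots are C♭ and B.
From C♭ to B: 12 semitones over a seventh = augmented.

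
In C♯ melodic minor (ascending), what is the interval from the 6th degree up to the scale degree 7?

major second

Spelling C♯ melodic minor (ascending): C♯ D♯ E F♯ G♯ A♯ B♯.
The 6th degree is A♯ and the 7th scale degree is B♯.
A♯ up to B♯ spans 2 letter names and 2 semitones — a major second.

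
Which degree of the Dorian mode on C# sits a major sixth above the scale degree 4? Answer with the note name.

The scale is C# D# E F# G# A# B.
The scale degree 4 is F#; a major sixth above that is D# — scale degree 2.

D#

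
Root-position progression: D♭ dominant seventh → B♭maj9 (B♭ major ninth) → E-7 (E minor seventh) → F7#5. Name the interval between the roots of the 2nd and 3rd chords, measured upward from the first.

The roots are B♭ and E.
From B♭ to E: 6 semitones over a fourth = augmented.

augmented fourth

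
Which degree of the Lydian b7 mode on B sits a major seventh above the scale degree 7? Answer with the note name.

G#

The scale is B C# D# E# F# G# A.
The scale degree 7 is A; a major seventh above that is G# — scale degree 6.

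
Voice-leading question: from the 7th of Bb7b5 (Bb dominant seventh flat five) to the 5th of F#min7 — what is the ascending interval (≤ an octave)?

augmented third

Bb7b5 (Bb dominant seventh flat five) has Ab as its 7th, and F#min7 has C# as its 5th.
3 letter names make it a third; at 5 semitones (a half step wider than major) the quality is augmented.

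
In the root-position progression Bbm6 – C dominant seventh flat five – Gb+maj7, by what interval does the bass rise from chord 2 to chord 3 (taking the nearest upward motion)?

The roots are C and Gb.
C up to Gb is 6 semitones, a half step narrower than a perfect fifth, so the interval is diminished.

diminished fifth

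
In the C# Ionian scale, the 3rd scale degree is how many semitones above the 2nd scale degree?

2

The scale is C# D# E# F# G# A# B#.
D# up to E# is a major second — 2 semitones.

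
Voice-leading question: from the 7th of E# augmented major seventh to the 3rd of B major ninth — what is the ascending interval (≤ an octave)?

The 7th of E# augmented major seventh is D##; the 3rd of B major ninth is D#.
8 letter names make it an octave; at 11 semitones (a half step narrower than perfect) the quality is diminished.

diminished 8th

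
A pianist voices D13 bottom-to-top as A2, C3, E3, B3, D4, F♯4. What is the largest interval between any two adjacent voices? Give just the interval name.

Adjacent intervals: A2→C3 = minor third; C3→E3 = major third; E3→B3 = perfect fifth; B3→D4 = minor third; D4→F♯4 = major third.
The largest is E3 to B3, a perfect fifth (7 semitones).

P5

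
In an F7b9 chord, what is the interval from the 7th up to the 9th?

minor third

The chord tones of F7b9 (F dominant seventh flat nine) are F, A, C, Eb, Gb.
The 7th is Eb and the 9th is Gb.
From Eb to Gb: 3 semitones over a third = minor.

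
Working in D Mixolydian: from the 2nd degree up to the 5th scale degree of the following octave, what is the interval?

The scale runs D E F# G A B C.
So we need the interval from E up to A.
Counting 11 letters and 17 half steps from E gives a perfect eleventh.

perfect eleventh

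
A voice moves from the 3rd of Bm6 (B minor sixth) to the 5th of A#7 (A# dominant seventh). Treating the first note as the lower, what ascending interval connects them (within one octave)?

augmented 2nd

Bm6 (B minor sixth) has D as its 3rd, and A#7 (A# dominant seventh) has E# as its 5th.
From D to E#: 3 semitones over a second = augmented.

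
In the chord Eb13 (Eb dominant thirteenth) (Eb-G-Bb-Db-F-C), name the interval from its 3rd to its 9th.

That puts G below F.
From G to F: 10 semitones over a seventh = minor.

minor seventh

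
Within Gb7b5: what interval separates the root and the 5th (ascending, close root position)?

The chord tones of Gb7b5 are Gb, Bb, Dbb, Fb.
The root is Gb and the 5th is Dbb.
Gb up to Dbb is 6 semitones, a half step narrower than a perfect fifth, so the interval is diminished.

diminished fifth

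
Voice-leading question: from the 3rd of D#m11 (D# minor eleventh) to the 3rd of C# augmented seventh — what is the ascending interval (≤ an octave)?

D#m11 (D# minor eleventh) has F# as its 3rd, and C# augmented seventh has E# as its 3rd.
F# up to E# spans 7 letter names and 11 semitones — a major seventh.

M7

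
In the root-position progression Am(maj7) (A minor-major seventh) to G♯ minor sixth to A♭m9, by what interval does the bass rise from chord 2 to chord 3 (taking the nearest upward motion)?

The roots are G♯ and A♭.
From G♯ to A♭: 0 semitones over a second = diminished.

diminished 2nd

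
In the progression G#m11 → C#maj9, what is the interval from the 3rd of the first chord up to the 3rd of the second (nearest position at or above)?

G#m11 has B as its 3rd, and C#maj9 has E# as its 3rd.
B up to E# is 6 semitones, a half step wider than a perfect fourth, so the interval is augmented.

augmented fourth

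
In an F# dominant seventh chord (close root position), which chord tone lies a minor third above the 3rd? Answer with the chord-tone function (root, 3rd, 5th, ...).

The chord tones of F# dominant seventh are F#, A#, C#, E.
The 3rd is A#. A minor third above A# is C#.
C# is the chord's 5th.

5th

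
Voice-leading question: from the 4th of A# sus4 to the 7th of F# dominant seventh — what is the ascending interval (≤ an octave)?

The 4th of A# sus4 is D#; the 7th of F# dominant seventh is E.
From D# to E: 1 semitone over a second = minor.

minor second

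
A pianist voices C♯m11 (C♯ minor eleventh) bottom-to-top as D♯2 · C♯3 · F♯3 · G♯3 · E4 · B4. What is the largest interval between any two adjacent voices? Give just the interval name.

minor seventh

Adjacent intervals: D♯2→C♯3 = minor seventh; C♯3→F♯3 = perfect fourth; F♯3→G♯3 = major second; G♯3→E4 = minor sixth; E4→B4 = perfect fifth.
The largest is D♯2 to C♯3, a minor seventh (10 semitones).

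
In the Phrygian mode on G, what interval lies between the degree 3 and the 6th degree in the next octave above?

G phrygian: G A♭ B♭ C D E♭ F.
The degree 3 is B♭ and the degree 6 (up an octave) is E♭.
From B♭ to E♭ is 17 semitones, exactly the perfect eleventh.

perfect eleventh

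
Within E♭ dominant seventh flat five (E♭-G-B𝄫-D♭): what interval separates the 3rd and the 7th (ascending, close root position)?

d5

That puts G below D♭.
5 letter names make it a fifth; at 6 semitones (a half step narrower than perfect) the quality is diminished.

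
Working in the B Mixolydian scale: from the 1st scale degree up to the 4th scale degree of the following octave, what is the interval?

perfect 11th

The scale runs B C♯ D♯ E F♯ G♯ A.
That puts B below E.
Counting 11 letters and 17 half steps from B gives a perfect eleventh.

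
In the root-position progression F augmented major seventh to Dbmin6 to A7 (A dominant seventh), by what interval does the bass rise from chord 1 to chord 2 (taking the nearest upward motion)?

The roots are F and Db.
From F to Db: 8 semitones over a sixth = minor.

m6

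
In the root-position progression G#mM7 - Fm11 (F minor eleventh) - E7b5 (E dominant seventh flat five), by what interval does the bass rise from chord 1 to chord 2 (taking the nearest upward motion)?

diminished seventh

The roots are G# and F.
7 letter names make it a seventh; at 9 semitones (a whole step narrower than major) the quality is diminished.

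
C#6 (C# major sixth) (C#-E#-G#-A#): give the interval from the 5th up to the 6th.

major second

So we need the interval from G# up to A#.
From G# to A# is 2 semitones, exactly the major second.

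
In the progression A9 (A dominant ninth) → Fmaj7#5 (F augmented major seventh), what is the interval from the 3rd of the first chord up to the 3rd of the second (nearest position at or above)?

A9 (A dominant ninth) has C♯ as its 3rd, and Fmaj7#5 (F augmented major seventh) has A as its 3rd.
C♯ up to A is 8 semitones, a half step narrower than a major sixth, so the interval is minor.

minor 6th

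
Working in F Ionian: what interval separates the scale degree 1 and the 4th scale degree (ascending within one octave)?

perfect fourth

F major: F G A Bb C D E.
Scale degree 1 = F; 4th degree = Bb.
Counting 4 letters and 5 half steps from F gives a perfect fourth.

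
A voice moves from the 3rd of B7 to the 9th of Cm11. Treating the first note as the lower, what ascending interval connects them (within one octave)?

diminished octave

B7 has D♯ as its 3rd, and Cm11 has D as its 9th.
From D♯ to D: 11 semitones over an octave = diminished.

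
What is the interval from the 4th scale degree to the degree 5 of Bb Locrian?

minor 2nd

The scale runs Bb Cb Db Eb Fb Gb Ab.
The 4th scale degree is Eb and the scale degree 5 is Fb.
Eb up to Fb is 1 semitone, a half step narrower than a major second, so the interval is minor.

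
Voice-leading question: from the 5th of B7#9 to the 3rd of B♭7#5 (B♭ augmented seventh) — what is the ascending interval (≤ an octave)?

m6

The 5th of B7#9 is F♯; the 3rd of B♭7#5 (B♭ augmented seventh) is D.
From F♯ to D: 8 semitones over a sixth = minor.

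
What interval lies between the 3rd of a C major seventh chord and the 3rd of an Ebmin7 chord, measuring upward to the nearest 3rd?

C major seventh has E as its 3rd, and Ebmin7 has Gb as its 3rd.
E up to Gb is 2 semitones, a whole step narrower than a major third, so the interval is diminished.

diminished third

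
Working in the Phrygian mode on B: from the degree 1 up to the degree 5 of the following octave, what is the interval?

B phrygian: B C D E F♯ G A.
So we need the interval from B up to F♯.
From B to F♯ is 19 semitones, exactly the perfect twelfth.

perfect twelfth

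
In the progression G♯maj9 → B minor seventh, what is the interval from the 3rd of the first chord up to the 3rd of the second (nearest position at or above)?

The 3rd of G♯maj9 is B♯; the 3rd of B minor seventh is D.
B♯ up to D is 2 semitones, a whole step narrower than a major third, so the interval is diminished.

d3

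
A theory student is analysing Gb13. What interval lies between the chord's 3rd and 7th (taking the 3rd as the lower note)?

d5

Gb13: Gb Bb Db Fb Ab Eb.
So we need the interval from Bb up to Fb.
5 letter names make it a fifth; at 6 semitones (a half step narrower than perfect) the quality is diminished.
This 3–7 tritone is the characteristic tension at the heart of the dominant sound.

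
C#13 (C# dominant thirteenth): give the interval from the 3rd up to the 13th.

The chord tones of C#13 are C# E# G# B D# A#.
That puts E# below A#.
E# up to A# spans 11 letter names and 17 semitones — a perfect eleventh.

perfect 11th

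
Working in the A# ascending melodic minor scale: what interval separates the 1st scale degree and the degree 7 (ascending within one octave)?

M7

Spelling the A# ascending melodic minor scale: A# B# C# D# E# F## G##.
That puts A# below G##.
Counting 7 letters and 11 half steps from A# gives a major seventh.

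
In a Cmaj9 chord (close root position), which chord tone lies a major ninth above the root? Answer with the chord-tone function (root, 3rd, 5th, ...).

C major ninth: C, E, G, B, D.
The root is C. A major ninth above C is D.
D is the chord's 9th.

9th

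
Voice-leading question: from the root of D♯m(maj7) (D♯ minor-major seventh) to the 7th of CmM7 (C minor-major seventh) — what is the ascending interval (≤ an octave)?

D♯m(maj7) (D♯ minor-major seventh) has D♯ as its root, and CmM7 (C minor-major seventh) has B as its 7th.
6 letter names make it a sixth; at 8 semitones (a half step narrower than major) the quality is minor.

minor sixth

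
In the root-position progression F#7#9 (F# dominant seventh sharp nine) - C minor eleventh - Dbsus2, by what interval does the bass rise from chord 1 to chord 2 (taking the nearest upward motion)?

The roots are F# and C.
5 letter names make it a fifth; at 6 semitones (a half step narrower than perfect) the quality is diminished.

diminished fifth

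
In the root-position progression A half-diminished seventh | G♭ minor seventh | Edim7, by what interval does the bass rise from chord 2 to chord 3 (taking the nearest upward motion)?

augmented sixth

The roots are G♭ and E.
From G♭ to E: 10 semitones over a sixth = augmented.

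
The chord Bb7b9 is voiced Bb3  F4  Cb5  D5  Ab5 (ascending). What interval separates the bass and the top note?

The outer voices are Bb3 and Ab5.
From Bb to Ab: 22 semitones over a fourteenth = minor.

minor fourteenth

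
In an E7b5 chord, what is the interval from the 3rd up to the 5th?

E7b5 (E dominant seventh flat five) is spelled E G# Bb D.
So we need the interval from G# up to Bb.
G# up to Bb is 2 semitones, a whole step narrower than a major third, so the interval is diminished.

diminished 3rd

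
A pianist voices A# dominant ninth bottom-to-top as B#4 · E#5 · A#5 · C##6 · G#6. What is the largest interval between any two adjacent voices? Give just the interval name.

Adjacent intervals: B#4→E#5 = perfect fourth; E#5→A#5 = perfect fourth; A#5→C##6 = major third; C##6→G#6 = diminished fifth.
The largest is C##6 to G#6, a diminished fifth (6 semitones).

diminished fifth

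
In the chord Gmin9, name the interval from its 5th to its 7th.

minor third

The chord tones of Gmin9 are G–B♭–D–F–A.
The 5th is D and the 7th is F.
3 letter names make it a third; at 3 semitones (a half step narrower than major) the quality is minor.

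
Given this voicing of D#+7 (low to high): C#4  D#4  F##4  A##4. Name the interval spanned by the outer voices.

A6

The outer voices are C#4 and A##4.
From C# to A##: 10 semitones over a sixth = augmented.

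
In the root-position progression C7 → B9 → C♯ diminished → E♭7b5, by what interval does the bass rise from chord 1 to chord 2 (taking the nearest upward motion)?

major 7th

The roots are C and B.
From C to B is 11 semitones, exactly the major seventh.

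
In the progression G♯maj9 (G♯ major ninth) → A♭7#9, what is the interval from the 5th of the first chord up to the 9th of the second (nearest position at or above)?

G♯maj9 (G♯ major ninth) has D♯ as its 5th, and A♭7#9 has B as its 9th.
From D♯ to B: 8 semitones over a sixth = minor.

minor 6th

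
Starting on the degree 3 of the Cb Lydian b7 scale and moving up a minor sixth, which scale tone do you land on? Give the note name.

The scale is Cb Db Eb F Gb Ab Bbb.
The degree 3 is Eb; a minor sixth above that is Cb — scale degree 1.

Cb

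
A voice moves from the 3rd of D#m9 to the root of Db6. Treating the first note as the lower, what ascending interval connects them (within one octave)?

diminished sixth

D#m9 has F# as its 3rd, and Db6 has Db as its root.
6 letter names make it a sixth; at 7 semitones (a whole step narrower than major) the quality is diminished.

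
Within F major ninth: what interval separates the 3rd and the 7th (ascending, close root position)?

perfect fifth

The chord tones of F major ninth are F-A-C-E-G.
That puts A below E.
A up to E spans 5 letter names and 7 semitones — a perfect fifth.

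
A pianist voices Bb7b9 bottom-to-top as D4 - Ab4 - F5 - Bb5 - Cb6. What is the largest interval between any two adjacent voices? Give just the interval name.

Adjacent intervals: D4→Ab4 = diminished fifth; Ab4→F5 = major sixth; F5→Bb5 = perfect fourth; Bb5→Cb6 = minor second.
The largest is Ab4 to F5, a major sixth (9 semitones).

major sixth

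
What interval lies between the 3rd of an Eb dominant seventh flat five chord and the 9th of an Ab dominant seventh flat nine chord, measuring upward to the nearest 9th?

The 3rd of Eb dominant seventh flat five is G; the 9th of Ab dominant seventh flat nine is Bbb.
From G to Bbb: 2 semitones over a third = diminished.

diminished third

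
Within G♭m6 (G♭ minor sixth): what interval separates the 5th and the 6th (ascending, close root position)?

major second

G♭min6: G♭–B𝄫–D♭–E♭.
The 5th is D♭ and the 6th is E♭.
From D♭ to E♭ is 2 semitones, exactly the major second.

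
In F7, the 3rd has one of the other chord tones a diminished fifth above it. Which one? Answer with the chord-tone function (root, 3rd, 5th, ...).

7th

F7 is spelled F–A–C–Eb.
The 3rd is A. A diminished fifth above A is Eb.
Eb is the chord's 7th.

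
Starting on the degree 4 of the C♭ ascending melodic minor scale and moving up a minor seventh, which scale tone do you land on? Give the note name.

Ebb

The scale is C♭ D♭ E𝄫 F♭ G♭ A♭ B♭.
The degree 4 is F♭; a minor seventh above that is E𝄫 — scale degree 3.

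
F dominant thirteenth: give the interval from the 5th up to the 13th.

major ninth

The chord tones of F13 are F–A–C–E♭–G–D.
That puts C below D.
From C to D is 14 semitones, exactly the major ninth.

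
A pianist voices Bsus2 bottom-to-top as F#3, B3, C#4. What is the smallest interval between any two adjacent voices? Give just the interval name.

Adjacent intervals: F#3→B3 = perfect fourth; B3→C#4 = major second.
The smallest is B3 to C#4, a major second (2 semitones).

major 2nd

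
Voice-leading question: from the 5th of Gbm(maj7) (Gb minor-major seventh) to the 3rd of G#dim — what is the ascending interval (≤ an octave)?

A6

The 5th of Gbm(maj7) (Gb minor-major seventh) is Db; the 3rd of G#dim is B.
6 letter names make it a sixth; at 10 semitones (a half step wider than major) the quality is augmented.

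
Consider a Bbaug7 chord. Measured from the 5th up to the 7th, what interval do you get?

diminished third

The chord tones of Bbaug7 are Bb D F# Ab.
5th = F#; 7th = Ab.
From F# to Ab: 2 semitones over a third = diminished.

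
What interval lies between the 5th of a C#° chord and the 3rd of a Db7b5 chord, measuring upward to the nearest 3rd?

The 5th of C#° is G; the 3rd of Db7b5 is F.
From G to F: 10 semitones over a seventh = minor.

minor seventh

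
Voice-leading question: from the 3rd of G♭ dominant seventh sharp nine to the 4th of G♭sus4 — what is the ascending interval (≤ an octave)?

minor second

G♭ dominant seventh sharp nine has B♭ as its 3rd, and G♭sus4 has C♭ as its 4th.
From B♭ to C♭: 1 semitone over a second = minor.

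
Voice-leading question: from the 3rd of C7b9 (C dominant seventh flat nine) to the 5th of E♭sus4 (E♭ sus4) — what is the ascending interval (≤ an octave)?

d5

The 3rd of C7b9 (C dominant seventh flat nine) is E; the 5th of E♭sus4 (E♭ sus4) is B♭.
E up to B♭ is 6 semitones, a half step narrower than a perfect fifth, so the interval is diminished.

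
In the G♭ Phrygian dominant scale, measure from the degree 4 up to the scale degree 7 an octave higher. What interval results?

P11

G♭ phrygian dominant: G♭ A𝄫 B♭ C♭ D♭ E𝄫 F♭.
That puts C♭ below F♭.
From C♭ to F♭ is 17 semitones, exactly the perfect eleventh.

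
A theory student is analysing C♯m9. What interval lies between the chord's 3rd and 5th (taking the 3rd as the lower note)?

C♯min9 (C♯ minor ninth) is spelled C♯, E, G♯, B, D♯.
So we need the interval from E up to G♯.
E up to G♯ spans 3 letter names and 4 semitones — a major third.

major third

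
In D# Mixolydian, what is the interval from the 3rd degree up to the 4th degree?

minor second

Spelling D# Mixolydian: D# E# F## G# A# B# C#.
So we need the interval from F## up to G#.
2 letter names make it a second; at 1 semitone (a half step narrower than major) the quality is minor.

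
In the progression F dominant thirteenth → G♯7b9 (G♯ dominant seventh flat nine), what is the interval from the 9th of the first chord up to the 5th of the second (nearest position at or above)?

F dominant thirteenth has G as its 9th, and G♯7b9 (G♯ dominant seventh flat nine) has D♯ as its 5th.
5 letter names make it a fifth; at 8 semitones (a half step wider than perfect) the quality is augmented.

augmented fifth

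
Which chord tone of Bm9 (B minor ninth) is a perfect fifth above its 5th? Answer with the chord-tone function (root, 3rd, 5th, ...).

Spelling the chord: B–D–F♯–A–C♯.
The 5th is F♯. A perfect fifth above F♯ is C♯.
C♯ is the chord's 9th.

9th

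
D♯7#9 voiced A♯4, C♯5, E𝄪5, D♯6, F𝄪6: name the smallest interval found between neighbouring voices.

Adjacent intervals: A♯4→C♯5 = minor third; C♯5→E𝄪5 = augmented third; E𝄪5→D♯6 = diminished seventh; D♯6→F𝄪6 = major third.
The smallest is A♯4 to C♯5, a minor third (3 semitones).

minor third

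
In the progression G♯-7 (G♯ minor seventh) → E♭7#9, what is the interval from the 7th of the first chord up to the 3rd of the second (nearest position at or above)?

minor second

The 7th of G♯-7 (G♯ minor seventh) is F♯; the 3rd of E♭7#9 is G.
From F♯ to G: 1 semitone over a second = minor.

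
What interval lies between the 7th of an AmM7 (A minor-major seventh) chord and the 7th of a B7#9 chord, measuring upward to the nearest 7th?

minor second

AmM7 (A minor-major seventh) has G# as its 7th, and B7#9 has A as its 7th.
From G# to A: 1 semitone over a second = minor.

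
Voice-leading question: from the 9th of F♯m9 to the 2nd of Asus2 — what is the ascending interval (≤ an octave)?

F♯m9 has G♯ as its 9th, and Asus2 has B as its 2nd.
3 letter names make it a third; at 3 semitones (a half step narrower than major) the quality is minor.

m3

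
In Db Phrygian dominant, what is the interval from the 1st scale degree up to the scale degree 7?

minor 7th

The scale runs Db Ebb F Gb Ab Bbb Cb.
1st scale degree = Db; 7th scale degree = Cb.
From Db to Cb: 10 semitones over a seventh = minor.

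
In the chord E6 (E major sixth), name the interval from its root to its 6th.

The chord tones of E6 are E–G#–B–C#.
That puts E below C#.
From E to C# is 9 semitones, exactly the major sixth.

major 6th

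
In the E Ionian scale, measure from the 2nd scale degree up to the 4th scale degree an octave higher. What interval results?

minor 10th

E major: E F♯ G♯ A B C♯ D♯.
That puts F♯ below A.
10 letter names make it a tenth; at 15 semitones (a half step narrower than major) the quality is minor.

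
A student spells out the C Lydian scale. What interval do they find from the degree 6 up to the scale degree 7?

The scale runs C D E F# G A B.
So we need the interval from A up to B.
Counting 2 letters and 2 half steps from A gives a major second.

major 2nd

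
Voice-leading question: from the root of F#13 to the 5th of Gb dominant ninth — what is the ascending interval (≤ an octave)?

diminished sixth

F#13 has F# as its root, and Gb dominant ninth has Db as its 5th.
F# up to Db is 7 semitones, a whole step narrower than a major sixth, so the interval is diminished.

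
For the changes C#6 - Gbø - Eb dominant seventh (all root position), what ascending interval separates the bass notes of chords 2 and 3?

major 6th

The roots are Gb and Eb.
Gb up to Eb spans 6 letter names and 9 semitones — a major sixth.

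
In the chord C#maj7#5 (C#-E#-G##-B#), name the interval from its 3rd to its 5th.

major 3rd

The 3rd is E# and the 5th is G##.
Counting 3 letters and 4 half steps from E# gives a major third.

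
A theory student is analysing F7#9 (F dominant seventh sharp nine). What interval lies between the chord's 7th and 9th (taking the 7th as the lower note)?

The chord tones of F dominant seventh sharp nine are F, A, C, Eb, G#.
So we need the interval from Eb up to G#.
Eb up to G# is 5 semitones, a half step wider than a major third, so the interval is augmented.

augmented third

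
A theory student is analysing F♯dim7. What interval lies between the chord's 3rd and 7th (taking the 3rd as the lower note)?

F♯dim7 is spelled F♯, A, C, E♭.
3rd = A; 7th = E♭.
A up to E♭ is 6 semitones, a half step narrower than a perfect fifth, so the interval is diminished.

diminished 5th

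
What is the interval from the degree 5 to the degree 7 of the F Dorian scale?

minor third

The scale runs F G A♭ B♭ C D E♭.
Degree 5 = C; degree 7 = E♭.
From C to E♭: 3 semitones over a third = minor.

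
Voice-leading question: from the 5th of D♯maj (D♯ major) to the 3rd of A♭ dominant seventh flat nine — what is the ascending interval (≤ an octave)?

D♯maj (D♯ major) has A♯ as its 5th, and A♭ dominant seventh flat nine has C as its 3rd.
A♯ up to C is 2 semitones, a whole step narrower than a major third, so the interval is diminished.

d3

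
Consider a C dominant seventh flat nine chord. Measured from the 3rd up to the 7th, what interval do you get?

d5

C7b9: C, E, G, B♭, D♭.
The 3rd is E and the 7th is B♭.
From E to B♭: 6 semitones over a fifth = diminished.
That tritone between 3rd and 7th is what gives the dominant seventh its pull toward resolution.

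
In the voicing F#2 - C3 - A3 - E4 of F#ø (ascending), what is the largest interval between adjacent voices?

Adjacent intervals: F#2→C3 = diminished fifth; C3→A3 = major sixth; A3→E4 = perfect fifth.
The largest is C3 to A3, a major sixth (9 semitones).

major 6th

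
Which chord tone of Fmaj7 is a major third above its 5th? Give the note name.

The chord tones of FM7 are F A C E.
The 5th is C. A major third above C is E.
E is the chord's 7th.

E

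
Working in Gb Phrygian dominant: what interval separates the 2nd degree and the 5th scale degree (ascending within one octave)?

augmented 4th

Gb phrygian dominant: Gb Abb Bb Cb Db Ebb Fb.
That puts Abb below Db.
Abb up to Db is 6 semitones, a half step wider than a perfect fourth, so the interval is augmented.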